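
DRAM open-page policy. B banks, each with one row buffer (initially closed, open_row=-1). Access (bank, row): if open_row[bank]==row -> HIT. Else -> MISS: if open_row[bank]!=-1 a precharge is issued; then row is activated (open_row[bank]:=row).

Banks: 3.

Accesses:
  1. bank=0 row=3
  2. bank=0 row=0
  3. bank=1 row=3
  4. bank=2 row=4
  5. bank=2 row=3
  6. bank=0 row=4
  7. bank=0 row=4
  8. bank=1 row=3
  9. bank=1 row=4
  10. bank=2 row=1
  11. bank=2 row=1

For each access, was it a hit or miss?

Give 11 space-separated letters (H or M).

Acc 1: bank0 row3 -> MISS (open row3); precharges=0
Acc 2: bank0 row0 -> MISS (open row0); precharges=1
Acc 3: bank1 row3 -> MISS (open row3); precharges=1
Acc 4: bank2 row4 -> MISS (open row4); precharges=1
Acc 5: bank2 row3 -> MISS (open row3); precharges=2
Acc 6: bank0 row4 -> MISS (open row4); precharges=3
Acc 7: bank0 row4 -> HIT
Acc 8: bank1 row3 -> HIT
Acc 9: bank1 row4 -> MISS (open row4); precharges=4
Acc 10: bank2 row1 -> MISS (open row1); precharges=5
Acc 11: bank2 row1 -> HIT

Answer: M M M M M M H H M M H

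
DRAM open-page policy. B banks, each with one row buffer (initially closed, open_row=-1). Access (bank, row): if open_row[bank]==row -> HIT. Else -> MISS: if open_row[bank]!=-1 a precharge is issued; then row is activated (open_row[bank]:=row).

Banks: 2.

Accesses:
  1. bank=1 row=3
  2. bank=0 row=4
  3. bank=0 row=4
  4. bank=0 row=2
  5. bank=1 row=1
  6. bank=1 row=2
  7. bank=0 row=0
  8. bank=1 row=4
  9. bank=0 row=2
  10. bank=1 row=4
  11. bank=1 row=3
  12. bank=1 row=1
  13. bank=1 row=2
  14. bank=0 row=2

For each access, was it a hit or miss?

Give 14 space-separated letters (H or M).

Acc 1: bank1 row3 -> MISS (open row3); precharges=0
Acc 2: bank0 row4 -> MISS (open row4); precharges=0
Acc 3: bank0 row4 -> HIT
Acc 4: bank0 row2 -> MISS (open row2); precharges=1
Acc 5: bank1 row1 -> MISS (open row1); precharges=2
Acc 6: bank1 row2 -> MISS (open row2); precharges=3
Acc 7: bank0 row0 -> MISS (open row0); precharges=4
Acc 8: bank1 row4 -> MISS (open row4); precharges=5
Acc 9: bank0 row2 -> MISS (open row2); precharges=6
Acc 10: bank1 row4 -> HIT
Acc 11: bank1 row3 -> MISS (open row3); precharges=7
Acc 12: bank1 row1 -> MISS (open row1); precharges=8
Acc 13: bank1 row2 -> MISS (open row2); precharges=9
Acc 14: bank0 row2 -> HIT

Answer: M M H M M M M M M H M M M H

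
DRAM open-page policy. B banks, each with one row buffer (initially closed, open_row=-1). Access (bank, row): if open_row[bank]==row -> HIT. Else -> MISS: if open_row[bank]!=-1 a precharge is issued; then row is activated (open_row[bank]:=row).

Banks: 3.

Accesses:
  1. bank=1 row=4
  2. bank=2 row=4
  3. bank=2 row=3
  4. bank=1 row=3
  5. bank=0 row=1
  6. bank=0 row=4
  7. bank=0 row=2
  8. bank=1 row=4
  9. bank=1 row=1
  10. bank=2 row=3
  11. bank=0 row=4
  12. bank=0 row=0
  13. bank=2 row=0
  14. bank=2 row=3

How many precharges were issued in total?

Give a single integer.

Acc 1: bank1 row4 -> MISS (open row4); precharges=0
Acc 2: bank2 row4 -> MISS (open row4); precharges=0
Acc 3: bank2 row3 -> MISS (open row3); precharges=1
Acc 4: bank1 row3 -> MISS (open row3); precharges=2
Acc 5: bank0 row1 -> MISS (open row1); precharges=2
Acc 6: bank0 row4 -> MISS (open row4); precharges=3
Acc 7: bank0 row2 -> MISS (open row2); precharges=4
Acc 8: bank1 row4 -> MISS (open row4); precharges=5
Acc 9: bank1 row1 -> MISS (open row1); precharges=6
Acc 10: bank2 row3 -> HIT
Acc 11: bank0 row4 -> MISS (open row4); precharges=7
Acc 12: bank0 row0 -> MISS (open row0); precharges=8
Acc 13: bank2 row0 -> MISS (open row0); precharges=9
Acc 14: bank2 row3 -> MISS (open row3); precharges=10

Answer: 10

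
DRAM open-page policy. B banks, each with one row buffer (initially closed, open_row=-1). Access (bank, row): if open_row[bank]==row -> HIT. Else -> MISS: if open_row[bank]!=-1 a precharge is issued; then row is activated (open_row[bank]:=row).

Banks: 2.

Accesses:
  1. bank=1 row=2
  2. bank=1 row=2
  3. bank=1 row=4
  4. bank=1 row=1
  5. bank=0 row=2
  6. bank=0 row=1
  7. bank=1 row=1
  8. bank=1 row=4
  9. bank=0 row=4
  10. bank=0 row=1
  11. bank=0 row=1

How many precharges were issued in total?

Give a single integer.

Acc 1: bank1 row2 -> MISS (open row2); precharges=0
Acc 2: bank1 row2 -> HIT
Acc 3: bank1 row4 -> MISS (open row4); precharges=1
Acc 4: bank1 row1 -> MISS (open row1); precharges=2
Acc 5: bank0 row2 -> MISS (open row2); precharges=2
Acc 6: bank0 row1 -> MISS (open row1); precharges=3
Acc 7: bank1 row1 -> HIT
Acc 8: bank1 row4 -> MISS (open row4); precharges=4
Acc 9: bank0 row4 -> MISS (open row4); precharges=5
Acc 10: bank0 row1 -> MISS (open row1); precharges=6
Acc 11: bank0 row1 -> HIT

Answer: 6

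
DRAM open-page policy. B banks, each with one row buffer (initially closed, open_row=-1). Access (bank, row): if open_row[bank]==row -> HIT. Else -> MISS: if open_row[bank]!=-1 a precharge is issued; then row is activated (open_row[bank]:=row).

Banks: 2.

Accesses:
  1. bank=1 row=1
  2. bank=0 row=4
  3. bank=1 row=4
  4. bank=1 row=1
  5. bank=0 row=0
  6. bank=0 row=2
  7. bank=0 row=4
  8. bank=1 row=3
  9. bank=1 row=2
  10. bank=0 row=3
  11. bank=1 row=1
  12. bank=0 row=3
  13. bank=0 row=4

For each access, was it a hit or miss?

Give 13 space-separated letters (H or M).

Acc 1: bank1 row1 -> MISS (open row1); precharges=0
Acc 2: bank0 row4 -> MISS (open row4); precharges=0
Acc 3: bank1 row4 -> MISS (open row4); precharges=1
Acc 4: bank1 row1 -> MISS (open row1); precharges=2
Acc 5: bank0 row0 -> MISS (open row0); precharges=3
Acc 6: bank0 row2 -> MISS (open row2); precharges=4
Acc 7: bank0 row4 -> MISS (open row4); precharges=5
Acc 8: bank1 row3 -> MISS (open row3); precharges=6
Acc 9: bank1 row2 -> MISS (open row2); precharges=7
Acc 10: bank0 row3 -> MISS (open row3); precharges=8
Acc 11: bank1 row1 -> MISS (open row1); precharges=9
Acc 12: bank0 row3 -> HIT
Acc 13: bank0 row4 -> MISS (open row4); precharges=10

Answer: M M M M M M M M M M M H M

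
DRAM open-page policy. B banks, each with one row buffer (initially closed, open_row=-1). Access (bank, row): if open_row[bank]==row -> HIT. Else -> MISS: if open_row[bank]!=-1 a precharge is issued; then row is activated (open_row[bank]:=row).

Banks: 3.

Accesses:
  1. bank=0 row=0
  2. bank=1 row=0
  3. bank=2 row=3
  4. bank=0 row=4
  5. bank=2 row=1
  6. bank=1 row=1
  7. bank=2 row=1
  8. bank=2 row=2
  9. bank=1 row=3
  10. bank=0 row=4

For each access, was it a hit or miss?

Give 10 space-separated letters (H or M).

Acc 1: bank0 row0 -> MISS (open row0); precharges=0
Acc 2: bank1 row0 -> MISS (open row0); precharges=0
Acc 3: bank2 row3 -> MISS (open row3); precharges=0
Acc 4: bank0 row4 -> MISS (open row4); precharges=1
Acc 5: bank2 row1 -> MISS (open row1); precharges=2
Acc 6: bank1 row1 -> MISS (open row1); precharges=3
Acc 7: bank2 row1 -> HIT
Acc 8: bank2 row2 -> MISS (open row2); precharges=4
Acc 9: bank1 row3 -> MISS (open row3); precharges=5
Acc 10: bank0 row4 -> HIT

Answer: M M M M M M H M M H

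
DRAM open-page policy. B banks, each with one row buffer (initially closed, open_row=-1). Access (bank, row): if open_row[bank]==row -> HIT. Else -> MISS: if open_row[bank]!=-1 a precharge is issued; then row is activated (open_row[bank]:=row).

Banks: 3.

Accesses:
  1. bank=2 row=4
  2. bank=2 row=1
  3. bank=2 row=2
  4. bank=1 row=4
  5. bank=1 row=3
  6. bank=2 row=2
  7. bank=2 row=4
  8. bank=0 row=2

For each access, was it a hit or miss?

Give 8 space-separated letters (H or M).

Answer: M M M M M H M M

Derivation:
Acc 1: bank2 row4 -> MISS (open row4); precharges=0
Acc 2: bank2 row1 -> MISS (open row1); precharges=1
Acc 3: bank2 row2 -> MISS (open row2); precharges=2
Acc 4: bank1 row4 -> MISS (open row4); precharges=2
Acc 5: bank1 row3 -> MISS (open row3); precharges=3
Acc 6: bank2 row2 -> HIT
Acc 7: bank2 row4 -> MISS (open row4); precharges=4
Acc 8: bank0 row2 -> MISS (open row2); precharges=4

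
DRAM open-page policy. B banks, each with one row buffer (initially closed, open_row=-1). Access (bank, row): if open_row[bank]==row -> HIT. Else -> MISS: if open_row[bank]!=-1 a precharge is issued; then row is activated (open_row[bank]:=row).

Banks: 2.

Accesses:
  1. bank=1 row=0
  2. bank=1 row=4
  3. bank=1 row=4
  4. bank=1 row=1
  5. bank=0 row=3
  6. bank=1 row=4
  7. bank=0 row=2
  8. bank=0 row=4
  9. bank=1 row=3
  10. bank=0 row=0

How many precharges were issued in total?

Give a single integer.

Acc 1: bank1 row0 -> MISS (open row0); precharges=0
Acc 2: bank1 row4 -> MISS (open row4); precharges=1
Acc 3: bank1 row4 -> HIT
Acc 4: bank1 row1 -> MISS (open row1); precharges=2
Acc 5: bank0 row3 -> MISS (open row3); precharges=2
Acc 6: bank1 row4 -> MISS (open row4); precharges=3
Acc 7: bank0 row2 -> MISS (open row2); precharges=4
Acc 8: bank0 row4 -> MISS (open row4); precharges=5
Acc 9: bank1 row3 -> MISS (open row3); precharges=6
Acc 10: bank0 row0 -> MISS (open row0); precharges=7

Answer: 7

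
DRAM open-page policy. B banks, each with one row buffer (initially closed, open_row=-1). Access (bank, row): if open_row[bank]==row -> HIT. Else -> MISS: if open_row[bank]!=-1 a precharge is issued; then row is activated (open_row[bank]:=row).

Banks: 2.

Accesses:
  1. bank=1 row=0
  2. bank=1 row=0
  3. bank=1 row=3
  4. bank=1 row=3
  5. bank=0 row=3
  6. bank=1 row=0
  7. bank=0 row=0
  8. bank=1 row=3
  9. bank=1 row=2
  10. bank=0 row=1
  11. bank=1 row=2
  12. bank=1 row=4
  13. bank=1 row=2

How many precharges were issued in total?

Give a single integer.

Acc 1: bank1 row0 -> MISS (open row0); precharges=0
Acc 2: bank1 row0 -> HIT
Acc 3: bank1 row3 -> MISS (open row3); precharges=1
Acc 4: bank1 row3 -> HIT
Acc 5: bank0 row3 -> MISS (open row3); precharges=1
Acc 6: bank1 row0 -> MISS (open row0); precharges=2
Acc 7: bank0 row0 -> MISS (open row0); precharges=3
Acc 8: bank1 row3 -> MISS (open row3); precharges=4
Acc 9: bank1 row2 -> MISS (open row2); precharges=5
Acc 10: bank0 row1 -> MISS (open row1); precharges=6
Acc 11: bank1 row2 -> HIT
Acc 12: bank1 row4 -> MISS (open row4); precharges=7
Acc 13: bank1 row2 -> MISS (open row2); precharges=8

Answer: 8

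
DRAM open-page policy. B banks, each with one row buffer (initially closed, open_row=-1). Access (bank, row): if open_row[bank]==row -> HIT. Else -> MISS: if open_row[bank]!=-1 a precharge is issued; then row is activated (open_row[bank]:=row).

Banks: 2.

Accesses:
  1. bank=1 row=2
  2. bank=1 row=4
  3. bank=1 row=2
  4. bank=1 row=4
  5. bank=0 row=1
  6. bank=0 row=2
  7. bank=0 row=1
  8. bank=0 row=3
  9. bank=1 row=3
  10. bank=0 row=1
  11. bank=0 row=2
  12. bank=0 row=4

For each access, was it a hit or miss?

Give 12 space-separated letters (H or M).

Answer: M M M M M M M M M M M M

Derivation:
Acc 1: bank1 row2 -> MISS (open row2); precharges=0
Acc 2: bank1 row4 -> MISS (open row4); precharges=1
Acc 3: bank1 row2 -> MISS (open row2); precharges=2
Acc 4: bank1 row4 -> MISS (open row4); precharges=3
Acc 5: bank0 row1 -> MISS (open row1); precharges=3
Acc 6: bank0 row2 -> MISS (open row2); precharges=4
Acc 7: bank0 row1 -> MISS (open row1); precharges=5
Acc 8: bank0 row3 -> MISS (open row3); precharges=6
Acc 9: bank1 row3 -> MISS (open row3); precharges=7
Acc 10: bank0 row1 -> MISS (open row1); precharges=8
Acc 11: bank0 row2 -> MISS (open row2); precharges=9
Acc 12: bank0 row4 -> MISS (open row4); precharges=10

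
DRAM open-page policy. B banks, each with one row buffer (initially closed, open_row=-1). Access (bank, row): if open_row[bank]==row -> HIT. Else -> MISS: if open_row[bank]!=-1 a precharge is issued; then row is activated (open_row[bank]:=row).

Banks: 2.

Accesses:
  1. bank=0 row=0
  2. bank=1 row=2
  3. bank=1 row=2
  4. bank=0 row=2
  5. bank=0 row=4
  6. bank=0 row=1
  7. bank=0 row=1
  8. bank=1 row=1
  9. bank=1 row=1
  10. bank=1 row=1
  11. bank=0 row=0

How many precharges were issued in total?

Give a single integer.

Answer: 5

Derivation:
Acc 1: bank0 row0 -> MISS (open row0); precharges=0
Acc 2: bank1 row2 -> MISS (open row2); precharges=0
Acc 3: bank1 row2 -> HIT
Acc 4: bank0 row2 -> MISS (open row2); precharges=1
Acc 5: bank0 row4 -> MISS (open row4); precharges=2
Acc 6: bank0 row1 -> MISS (open row1); precharges=3
Acc 7: bank0 row1 -> HIT
Acc 8: bank1 row1 -> MISS (open row1); precharges=4
Acc 9: bank1 row1 -> HIT
Acc 10: bank1 row1 -> HIT
Acc 11: bank0 row0 -> MISS (open row0); precharges=5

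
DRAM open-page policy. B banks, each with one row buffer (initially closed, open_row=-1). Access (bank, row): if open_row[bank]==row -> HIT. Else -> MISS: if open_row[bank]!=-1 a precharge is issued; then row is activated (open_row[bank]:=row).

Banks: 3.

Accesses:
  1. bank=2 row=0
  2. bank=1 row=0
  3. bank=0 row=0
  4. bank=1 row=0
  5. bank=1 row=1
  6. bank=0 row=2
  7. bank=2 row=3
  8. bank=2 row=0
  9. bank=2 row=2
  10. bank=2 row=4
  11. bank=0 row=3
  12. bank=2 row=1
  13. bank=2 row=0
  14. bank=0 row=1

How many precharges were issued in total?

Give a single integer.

Answer: 10

Derivation:
Acc 1: bank2 row0 -> MISS (open row0); precharges=0
Acc 2: bank1 row0 -> MISS (open row0); precharges=0
Acc 3: bank0 row0 -> MISS (open row0); precharges=0
Acc 4: bank1 row0 -> HIT
Acc 5: bank1 row1 -> MISS (open row1); precharges=1
Acc 6: bank0 row2 -> MISS (open row2); precharges=2
Acc 7: bank2 row3 -> MISS (open row3); precharges=3
Acc 8: bank2 row0 -> MISS (open row0); precharges=4
Acc 9: bank2 row2 -> MISS (open row2); precharges=5
Acc 10: bank2 row4 -> MISS (open row4); precharges=6
Acc 11: bank0 row3 -> MISS (open row3); precharges=7
Acc 12: bank2 row1 -> MISS (open row1); precharges=8
Acc 13: bank2 row0 -> MISS (open row0); precharges=9
Acc 14: bank0 row1 -> MISS (open row1); precharges=10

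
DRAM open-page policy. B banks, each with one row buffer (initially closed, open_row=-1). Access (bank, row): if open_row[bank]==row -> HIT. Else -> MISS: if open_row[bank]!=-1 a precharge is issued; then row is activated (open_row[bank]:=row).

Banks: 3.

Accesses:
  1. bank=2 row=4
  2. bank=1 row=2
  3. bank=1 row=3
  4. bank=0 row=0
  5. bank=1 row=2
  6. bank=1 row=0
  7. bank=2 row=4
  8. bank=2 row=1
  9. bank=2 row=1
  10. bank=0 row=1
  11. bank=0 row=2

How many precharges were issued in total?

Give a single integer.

Acc 1: bank2 row4 -> MISS (open row4); precharges=0
Acc 2: bank1 row2 -> MISS (open row2); precharges=0
Acc 3: bank1 row3 -> MISS (open row3); precharges=1
Acc 4: bank0 row0 -> MISS (open row0); precharges=1
Acc 5: bank1 row2 -> MISS (open row2); precharges=2
Acc 6: bank1 row0 -> MISS (open row0); precharges=3
Acc 7: bank2 row4 -> HIT
Acc 8: bank2 row1 -> MISS (open row1); precharges=4
Acc 9: bank2 row1 -> HIT
Acc 10: bank0 row1 -> MISS (open row1); precharges=5
Acc 11: bank0 row2 -> MISS (open row2); precharges=6

Answer: 6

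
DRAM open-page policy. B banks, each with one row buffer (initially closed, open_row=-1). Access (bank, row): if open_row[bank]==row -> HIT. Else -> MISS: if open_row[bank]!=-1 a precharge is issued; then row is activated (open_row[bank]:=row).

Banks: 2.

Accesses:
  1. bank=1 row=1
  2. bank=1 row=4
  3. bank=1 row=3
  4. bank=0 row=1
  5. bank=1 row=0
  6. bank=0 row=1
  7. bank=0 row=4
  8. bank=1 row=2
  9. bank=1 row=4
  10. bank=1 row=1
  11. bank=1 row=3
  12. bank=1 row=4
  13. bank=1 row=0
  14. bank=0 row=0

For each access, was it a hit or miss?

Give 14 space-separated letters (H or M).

Acc 1: bank1 row1 -> MISS (open row1); precharges=0
Acc 2: bank1 row4 -> MISS (open row4); precharges=1
Acc 3: bank1 row3 -> MISS (open row3); precharges=2
Acc 4: bank0 row1 -> MISS (open row1); precharges=2
Acc 5: bank1 row0 -> MISS (open row0); precharges=3
Acc 6: bank0 row1 -> HIT
Acc 7: bank0 row4 -> MISS (open row4); precharges=4
Acc 8: bank1 row2 -> MISS (open row2); precharges=5
Acc 9: bank1 row4 -> MISS (open row4); precharges=6
Acc 10: bank1 row1 -> MISS (open row1); precharges=7
Acc 11: bank1 row3 -> MISS (open row3); precharges=8
Acc 12: bank1 row4 -> MISS (open row4); precharges=9
Acc 13: bank1 row0 -> MISS (open row0); precharges=10
Acc 14: bank0 row0 -> MISS (open row0); precharges=11

Answer: M M M M M H M M M M M M M M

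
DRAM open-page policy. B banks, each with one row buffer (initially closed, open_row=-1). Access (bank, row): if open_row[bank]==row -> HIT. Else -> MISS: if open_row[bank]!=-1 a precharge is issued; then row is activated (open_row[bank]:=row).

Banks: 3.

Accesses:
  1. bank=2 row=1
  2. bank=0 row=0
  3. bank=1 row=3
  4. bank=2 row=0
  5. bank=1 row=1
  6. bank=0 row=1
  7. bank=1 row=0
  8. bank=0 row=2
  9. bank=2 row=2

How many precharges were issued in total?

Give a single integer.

Acc 1: bank2 row1 -> MISS (open row1); precharges=0
Acc 2: bank0 row0 -> MISS (open row0); precharges=0
Acc 3: bank1 row3 -> MISS (open row3); precharges=0
Acc 4: bank2 row0 -> MISS (open row0); precharges=1
Acc 5: bank1 row1 -> MISS (open row1); precharges=2
Acc 6: bank0 row1 -> MISS (open row1); precharges=3
Acc 7: bank1 row0 -> MISS (open row0); precharges=4
Acc 8: bank0 row2 -> MISS (open row2); precharges=5
Acc 9: bank2 row2 -> MISS (open row2); precharges=6

Answer: 6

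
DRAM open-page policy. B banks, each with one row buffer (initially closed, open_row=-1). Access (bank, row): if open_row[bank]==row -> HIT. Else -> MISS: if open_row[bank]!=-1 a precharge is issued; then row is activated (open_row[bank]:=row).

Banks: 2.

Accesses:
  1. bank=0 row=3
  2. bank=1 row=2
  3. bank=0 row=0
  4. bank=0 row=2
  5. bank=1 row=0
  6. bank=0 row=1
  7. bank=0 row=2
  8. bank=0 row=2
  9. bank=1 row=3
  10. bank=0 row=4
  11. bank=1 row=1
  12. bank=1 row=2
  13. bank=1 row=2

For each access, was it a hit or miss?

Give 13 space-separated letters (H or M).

Acc 1: bank0 row3 -> MISS (open row3); precharges=0
Acc 2: bank1 row2 -> MISS (open row2); precharges=0
Acc 3: bank0 row0 -> MISS (open row0); precharges=1
Acc 4: bank0 row2 -> MISS (open row2); precharges=2
Acc 5: bank1 row0 -> MISS (open row0); precharges=3
Acc 6: bank0 row1 -> MISS (open row1); precharges=4
Acc 7: bank0 row2 -> MISS (open row2); precharges=5
Acc 8: bank0 row2 -> HIT
Acc 9: bank1 row3 -> MISS (open row3); precharges=6
Acc 10: bank0 row4 -> MISS (open row4); precharges=7
Acc 11: bank1 row1 -> MISS (open row1); precharges=8
Acc 12: bank1 row2 -> MISS (open row2); precharges=9
Acc 13: bank1 row2 -> HIT

Answer: M M M M M M M H M M M M H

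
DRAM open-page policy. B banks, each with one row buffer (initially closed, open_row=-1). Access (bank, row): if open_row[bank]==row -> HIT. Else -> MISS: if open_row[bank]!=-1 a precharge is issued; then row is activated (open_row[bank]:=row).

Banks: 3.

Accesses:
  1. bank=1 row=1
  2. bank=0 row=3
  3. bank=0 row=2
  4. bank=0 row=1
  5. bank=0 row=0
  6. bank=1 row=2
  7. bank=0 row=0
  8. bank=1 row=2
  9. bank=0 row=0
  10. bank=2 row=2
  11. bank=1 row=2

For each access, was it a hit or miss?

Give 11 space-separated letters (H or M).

Acc 1: bank1 row1 -> MISS (open row1); precharges=0
Acc 2: bank0 row3 -> MISS (open row3); precharges=0
Acc 3: bank0 row2 -> MISS (open row2); precharges=1
Acc 4: bank0 row1 -> MISS (open row1); precharges=2
Acc 5: bank0 row0 -> MISS (open row0); precharges=3
Acc 6: bank1 row2 -> MISS (open row2); precharges=4
Acc 7: bank0 row0 -> HIT
Acc 8: bank1 row2 -> HIT
Acc 9: bank0 row0 -> HIT
Acc 10: bank2 row2 -> MISS (open row2); precharges=4
Acc 11: bank1 row2 -> HIT

Answer: M M M M M M H H H M H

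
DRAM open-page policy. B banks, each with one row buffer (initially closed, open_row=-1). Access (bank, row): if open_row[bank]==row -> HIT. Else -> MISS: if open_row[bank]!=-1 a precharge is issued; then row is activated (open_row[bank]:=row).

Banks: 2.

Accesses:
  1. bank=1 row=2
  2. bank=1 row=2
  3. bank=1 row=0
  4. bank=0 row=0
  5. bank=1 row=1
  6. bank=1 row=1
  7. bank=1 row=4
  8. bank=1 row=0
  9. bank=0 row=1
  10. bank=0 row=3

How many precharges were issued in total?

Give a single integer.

Answer: 6

Derivation:
Acc 1: bank1 row2 -> MISS (open row2); precharges=0
Acc 2: bank1 row2 -> HIT
Acc 3: bank1 row0 -> MISS (open row0); precharges=1
Acc 4: bank0 row0 -> MISS (open row0); precharges=1
Acc 5: bank1 row1 -> MISS (open row1); precharges=2
Acc 6: bank1 row1 -> HIT
Acc 7: bank1 row4 -> MISS (open row4); precharges=3
Acc 8: bank1 row0 -> MISS (open row0); precharges=4
Acc 9: bank0 row1 -> MISS (open row1); precharges=5
Acc 10: bank0 row3 -> MISS (open row3); precharges=6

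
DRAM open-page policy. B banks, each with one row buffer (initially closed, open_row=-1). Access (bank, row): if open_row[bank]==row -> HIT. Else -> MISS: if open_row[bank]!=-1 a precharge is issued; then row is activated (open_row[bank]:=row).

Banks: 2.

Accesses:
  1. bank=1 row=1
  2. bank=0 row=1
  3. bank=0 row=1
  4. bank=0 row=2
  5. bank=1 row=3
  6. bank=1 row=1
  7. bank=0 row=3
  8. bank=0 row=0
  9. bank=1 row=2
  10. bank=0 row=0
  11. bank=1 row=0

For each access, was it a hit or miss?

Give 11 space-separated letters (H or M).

Acc 1: bank1 row1 -> MISS (open row1); precharges=0
Acc 2: bank0 row1 -> MISS (open row1); precharges=0
Acc 3: bank0 row1 -> HIT
Acc 4: bank0 row2 -> MISS (open row2); precharges=1
Acc 5: bank1 row3 -> MISS (open row3); precharges=2
Acc 6: bank1 row1 -> MISS (open row1); precharges=3
Acc 7: bank0 row3 -> MISS (open row3); precharges=4
Acc 8: bank0 row0 -> MISS (open row0); precharges=5
Acc 9: bank1 row2 -> MISS (open row2); precharges=6
Acc 10: bank0 row0 -> HIT
Acc 11: bank1 row0 -> MISS (open row0); precharges=7

Answer: M M H M M M M M M H M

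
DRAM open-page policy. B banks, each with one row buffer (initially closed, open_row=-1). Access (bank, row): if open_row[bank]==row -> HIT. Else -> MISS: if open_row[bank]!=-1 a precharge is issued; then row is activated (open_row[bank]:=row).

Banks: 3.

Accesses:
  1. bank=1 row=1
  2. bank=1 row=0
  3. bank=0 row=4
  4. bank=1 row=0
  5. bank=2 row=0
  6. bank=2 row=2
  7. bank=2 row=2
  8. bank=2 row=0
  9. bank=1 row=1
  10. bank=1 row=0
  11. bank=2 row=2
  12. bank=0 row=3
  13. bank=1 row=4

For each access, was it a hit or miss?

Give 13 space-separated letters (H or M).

Answer: M M M H M M H M M M M M M

Derivation:
Acc 1: bank1 row1 -> MISS (open row1); precharges=0
Acc 2: bank1 row0 -> MISS (open row0); precharges=1
Acc 3: bank0 row4 -> MISS (open row4); precharges=1
Acc 4: bank1 row0 -> HIT
Acc 5: bank2 row0 -> MISS (open row0); precharges=1
Acc 6: bank2 row2 -> MISS (open row2); precharges=2
Acc 7: bank2 row2 -> HIT
Acc 8: bank2 row0 -> MISS (open row0); precharges=3
Acc 9: bank1 row1 -> MISS (open row1); precharges=4
Acc 10: bank1 row0 -> MISS (open row0); precharges=5
Acc 11: bank2 row2 -> MISS (open row2); precharges=6
Acc 12: bank0 row3 -> MISS (open row3); precharges=7
Acc 13: bank1 row4 -> MISS (open row4); precharges=8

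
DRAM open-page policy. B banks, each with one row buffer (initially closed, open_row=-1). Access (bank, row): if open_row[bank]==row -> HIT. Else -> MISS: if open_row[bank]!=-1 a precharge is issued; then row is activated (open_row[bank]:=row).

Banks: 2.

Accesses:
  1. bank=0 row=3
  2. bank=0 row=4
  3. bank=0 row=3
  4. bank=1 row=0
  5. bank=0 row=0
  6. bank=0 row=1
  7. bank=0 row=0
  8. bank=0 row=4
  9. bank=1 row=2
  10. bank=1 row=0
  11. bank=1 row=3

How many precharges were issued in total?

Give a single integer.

Acc 1: bank0 row3 -> MISS (open row3); precharges=0
Acc 2: bank0 row4 -> MISS (open row4); precharges=1
Acc 3: bank0 row3 -> MISS (open row3); precharges=2
Acc 4: bank1 row0 -> MISS (open row0); precharges=2
Acc 5: bank0 row0 -> MISS (open row0); precharges=3
Acc 6: bank0 row1 -> MISS (open row1); precharges=4
Acc 7: bank0 row0 -> MISS (open row0); precharges=5
Acc 8: bank0 row4 -> MISS (open row4); precharges=6
Acc 9: bank1 row2 -> MISS (open row2); precharges=7
Acc 10: bank1 row0 -> MISS (open row0); precharges=8
Acc 11: bank1 row3 -> MISS (open row3); precharges=9

Answer: 9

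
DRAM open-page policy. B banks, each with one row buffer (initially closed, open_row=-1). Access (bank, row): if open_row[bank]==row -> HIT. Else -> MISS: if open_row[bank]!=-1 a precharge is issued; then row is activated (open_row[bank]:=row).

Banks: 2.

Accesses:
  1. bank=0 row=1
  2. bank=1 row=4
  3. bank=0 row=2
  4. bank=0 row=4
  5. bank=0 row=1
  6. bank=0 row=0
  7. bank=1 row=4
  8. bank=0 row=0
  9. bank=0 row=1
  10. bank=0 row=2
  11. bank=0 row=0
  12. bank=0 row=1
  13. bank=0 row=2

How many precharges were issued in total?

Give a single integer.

Answer: 9

Derivation:
Acc 1: bank0 row1 -> MISS (open row1); precharges=0
Acc 2: bank1 row4 -> MISS (open row4); precharges=0
Acc 3: bank0 row2 -> MISS (open row2); precharges=1
Acc 4: bank0 row4 -> MISS (open row4); precharges=2
Acc 5: bank0 row1 -> MISS (open row1); precharges=3
Acc 6: bank0 row0 -> MISS (open row0); precharges=4
Acc 7: bank1 row4 -> HIT
Acc 8: bank0 row0 -> HIT
Acc 9: bank0 row1 -> MISS (open row1); precharges=5
Acc 10: bank0 row2 -> MISS (open row2); precharges=6
Acc 11: bank0 row0 -> MISS (open row0); precharges=7
Acc 12: bank0 row1 -> MISS (open row1); precharges=8
Acc 13: bank0 row2 -> MISS (open row2); precharges=9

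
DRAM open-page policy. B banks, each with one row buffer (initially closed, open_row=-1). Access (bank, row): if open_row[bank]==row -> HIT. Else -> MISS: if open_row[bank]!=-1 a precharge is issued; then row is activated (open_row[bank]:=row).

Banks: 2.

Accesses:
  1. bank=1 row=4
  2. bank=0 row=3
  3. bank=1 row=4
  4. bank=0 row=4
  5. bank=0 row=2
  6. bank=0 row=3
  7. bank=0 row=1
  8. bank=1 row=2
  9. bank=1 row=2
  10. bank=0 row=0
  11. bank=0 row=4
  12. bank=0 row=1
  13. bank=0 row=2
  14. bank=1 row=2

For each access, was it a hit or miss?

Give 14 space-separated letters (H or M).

Acc 1: bank1 row4 -> MISS (open row4); precharges=0
Acc 2: bank0 row3 -> MISS (open row3); precharges=0
Acc 3: bank1 row4 -> HIT
Acc 4: bank0 row4 -> MISS (open row4); precharges=1
Acc 5: bank0 row2 -> MISS (open row2); precharges=2
Acc 6: bank0 row3 -> MISS (open row3); precharges=3
Acc 7: bank0 row1 -> MISS (open row1); precharges=4
Acc 8: bank1 row2 -> MISS (open row2); precharges=5
Acc 9: bank1 row2 -> HIT
Acc 10: bank0 row0 -> MISS (open row0); precharges=6
Acc 11: bank0 row4 -> MISS (open row4); precharges=7
Acc 12: bank0 row1 -> MISS (open row1); precharges=8
Acc 13: bank0 row2 -> MISS (open row2); precharges=9
Acc 14: bank1 row2 -> HIT

Answer: M M H M M M M M H M M M M H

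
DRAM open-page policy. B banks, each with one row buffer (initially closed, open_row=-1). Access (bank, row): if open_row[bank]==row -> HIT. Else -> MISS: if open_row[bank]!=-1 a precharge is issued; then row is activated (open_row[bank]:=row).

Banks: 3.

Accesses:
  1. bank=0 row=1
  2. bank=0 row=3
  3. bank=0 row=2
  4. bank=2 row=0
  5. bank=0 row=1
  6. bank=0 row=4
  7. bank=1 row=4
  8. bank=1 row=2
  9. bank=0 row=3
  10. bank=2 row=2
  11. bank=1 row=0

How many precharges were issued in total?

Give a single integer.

Answer: 8

Derivation:
Acc 1: bank0 row1 -> MISS (open row1); precharges=0
Acc 2: bank0 row3 -> MISS (open row3); precharges=1
Acc 3: bank0 row2 -> MISS (open row2); precharges=2
Acc 4: bank2 row0 -> MISS (open row0); precharges=2
Acc 5: bank0 row1 -> MISS (open row1); precharges=3
Acc 6: bank0 row4 -> MISS (open row4); precharges=4
Acc 7: bank1 row4 -> MISS (open row4); precharges=4
Acc 8: bank1 row2 -> MISS (open row2); precharges=5
Acc 9: bank0 row3 -> MISS (open row3); precharges=6
Acc 10: bank2 row2 -> MISS (open row2); precharges=7
Acc 11: bank1 row0 -> MISS (open row0); precharges=8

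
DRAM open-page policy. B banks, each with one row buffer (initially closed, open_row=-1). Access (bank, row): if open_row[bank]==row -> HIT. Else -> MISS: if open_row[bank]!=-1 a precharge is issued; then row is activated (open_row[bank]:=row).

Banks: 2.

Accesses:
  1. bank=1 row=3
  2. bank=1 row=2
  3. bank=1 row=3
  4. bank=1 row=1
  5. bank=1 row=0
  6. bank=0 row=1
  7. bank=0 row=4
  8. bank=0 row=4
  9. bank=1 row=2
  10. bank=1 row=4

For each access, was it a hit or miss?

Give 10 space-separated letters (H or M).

Acc 1: bank1 row3 -> MISS (open row3); precharges=0
Acc 2: bank1 row2 -> MISS (open row2); precharges=1
Acc 3: bank1 row3 -> MISS (open row3); precharges=2
Acc 4: bank1 row1 -> MISS (open row1); precharges=3
Acc 5: bank1 row0 -> MISS (open row0); precharges=4
Acc 6: bank0 row1 -> MISS (open row1); precharges=4
Acc 7: bank0 row4 -> MISS (open row4); precharges=5
Acc 8: bank0 row4 -> HIT
Acc 9: bank1 row2 -> MISS (open row2); precharges=6
Acc 10: bank1 row4 -> MISS (open row4); precharges=7

Answer: M M M M M M M H M M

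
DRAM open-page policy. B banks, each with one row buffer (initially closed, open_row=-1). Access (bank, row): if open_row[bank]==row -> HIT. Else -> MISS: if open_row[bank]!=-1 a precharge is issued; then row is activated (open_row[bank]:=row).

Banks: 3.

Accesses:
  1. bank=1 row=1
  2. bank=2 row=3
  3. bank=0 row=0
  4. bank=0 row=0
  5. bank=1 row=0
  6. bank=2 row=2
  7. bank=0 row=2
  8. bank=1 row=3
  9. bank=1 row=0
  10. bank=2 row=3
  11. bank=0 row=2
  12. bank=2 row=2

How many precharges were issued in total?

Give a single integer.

Answer: 7

Derivation:
Acc 1: bank1 row1 -> MISS (open row1); precharges=0
Acc 2: bank2 row3 -> MISS (open row3); precharges=0
Acc 3: bank0 row0 -> MISS (open row0); precharges=0
Acc 4: bank0 row0 -> HIT
Acc 5: bank1 row0 -> MISS (open row0); precharges=1
Acc 6: bank2 row2 -> MISS (open row2); precharges=2
Acc 7: bank0 row2 -> MISS (open row2); precharges=3
Acc 8: bank1 row3 -> MISS (open row3); precharges=4
Acc 9: bank1 row0 -> MISS (open row0); precharges=5
Acc 10: bank2 row3 -> MISS (open row3); precharges=6
Acc 11: bank0 row2 -> HIT
Acc 12: bank2 row2 -> MISS (open row2); precharges=7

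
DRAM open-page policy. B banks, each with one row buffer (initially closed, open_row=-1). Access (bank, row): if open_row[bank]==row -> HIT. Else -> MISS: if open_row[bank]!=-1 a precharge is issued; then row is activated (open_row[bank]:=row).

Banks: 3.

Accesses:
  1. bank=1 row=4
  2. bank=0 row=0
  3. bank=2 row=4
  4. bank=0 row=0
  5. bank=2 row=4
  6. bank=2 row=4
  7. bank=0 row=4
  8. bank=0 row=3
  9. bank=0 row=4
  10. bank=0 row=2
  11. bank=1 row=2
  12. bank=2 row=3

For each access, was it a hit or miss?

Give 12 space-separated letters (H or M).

Answer: M M M H H H M M M M M M

Derivation:
Acc 1: bank1 row4 -> MISS (open row4); precharges=0
Acc 2: bank0 row0 -> MISS (open row0); precharges=0
Acc 3: bank2 row4 -> MISS (open row4); precharges=0
Acc 4: bank0 row0 -> HIT
Acc 5: bank2 row4 -> HIT
Acc 6: bank2 row4 -> HIT
Acc 7: bank0 row4 -> MISS (open row4); precharges=1
Acc 8: bank0 row3 -> MISS (open row3); precharges=2
Acc 9: bank0 row4 -> MISS (open row4); precharges=3
Acc 10: bank0 row2 -> MISS (open row2); precharges=4
Acc 11: bank1 row2 -> MISS (open row2); precharges=5
Acc 12: bank2 row3 -> MISS (open row3); precharges=6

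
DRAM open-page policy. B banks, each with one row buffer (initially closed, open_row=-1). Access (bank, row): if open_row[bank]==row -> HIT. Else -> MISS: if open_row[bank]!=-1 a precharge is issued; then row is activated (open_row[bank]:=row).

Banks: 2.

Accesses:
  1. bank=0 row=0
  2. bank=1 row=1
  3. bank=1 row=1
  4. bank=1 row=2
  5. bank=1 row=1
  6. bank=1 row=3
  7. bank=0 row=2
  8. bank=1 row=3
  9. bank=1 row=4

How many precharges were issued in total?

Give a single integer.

Acc 1: bank0 row0 -> MISS (open row0); precharges=0
Acc 2: bank1 row1 -> MISS (open row1); precharges=0
Acc 3: bank1 row1 -> HIT
Acc 4: bank1 row2 -> MISS (open row2); precharges=1
Acc 5: bank1 row1 -> MISS (open row1); precharges=2
Acc 6: bank1 row3 -> MISS (open row3); precharges=3
Acc 7: bank0 row2 -> MISS (open row2); precharges=4
Acc 8: bank1 row3 -> HIT
Acc 9: bank1 row4 -> MISS (open row4); precharges=5

Answer: 5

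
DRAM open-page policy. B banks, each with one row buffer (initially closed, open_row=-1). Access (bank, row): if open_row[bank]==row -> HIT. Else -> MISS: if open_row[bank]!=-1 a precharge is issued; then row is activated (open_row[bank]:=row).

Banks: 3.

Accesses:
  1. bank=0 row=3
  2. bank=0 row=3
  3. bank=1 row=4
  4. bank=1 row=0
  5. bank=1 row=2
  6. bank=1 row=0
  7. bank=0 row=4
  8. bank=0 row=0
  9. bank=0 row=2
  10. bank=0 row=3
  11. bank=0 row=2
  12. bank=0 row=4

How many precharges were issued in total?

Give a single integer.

Acc 1: bank0 row3 -> MISS (open row3); precharges=0
Acc 2: bank0 row3 -> HIT
Acc 3: bank1 row4 -> MISS (open row4); precharges=0
Acc 4: bank1 row0 -> MISS (open row0); precharges=1
Acc 5: bank1 row2 -> MISS (open row2); precharges=2
Acc 6: bank1 row0 -> MISS (open row0); precharges=3
Acc 7: bank0 row4 -> MISS (open row4); precharges=4
Acc 8: bank0 row0 -> MISS (open row0); precharges=5
Acc 9: bank0 row2 -> MISS (open row2); precharges=6
Acc 10: bank0 row3 -> MISS (open row3); precharges=7
Acc 11: bank0 row2 -> MISS (open row2); precharges=8
Acc 12: bank0 row4 -> MISS (open row4); precharges=9

Answer: 9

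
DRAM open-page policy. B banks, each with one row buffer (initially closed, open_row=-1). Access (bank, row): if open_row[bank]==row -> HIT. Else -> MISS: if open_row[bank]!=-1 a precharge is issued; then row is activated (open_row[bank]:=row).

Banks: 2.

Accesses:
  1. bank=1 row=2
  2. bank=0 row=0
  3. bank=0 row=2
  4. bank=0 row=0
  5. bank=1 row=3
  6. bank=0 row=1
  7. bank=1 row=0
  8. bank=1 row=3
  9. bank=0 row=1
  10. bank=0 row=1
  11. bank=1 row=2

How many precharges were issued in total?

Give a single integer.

Answer: 7

Derivation:
Acc 1: bank1 row2 -> MISS (open row2); precharges=0
Acc 2: bank0 row0 -> MISS (open row0); precharges=0
Acc 3: bank0 row2 -> MISS (open row2); precharges=1
Acc 4: bank0 row0 -> MISS (open row0); precharges=2
Acc 5: bank1 row3 -> MISS (open row3); precharges=3
Acc 6: bank0 row1 -> MISS (open row1); precharges=4
Acc 7: bank1 row0 -> MISS (open row0); precharges=5
Acc 8: bank1 row3 -> MISS (open row3); precharges=6
Acc 9: bank0 row1 -> HIT
Acc 10: bank0 row1 -> HIT
Acc 11: bank1 row2 -> MISS (open row2); precharges=7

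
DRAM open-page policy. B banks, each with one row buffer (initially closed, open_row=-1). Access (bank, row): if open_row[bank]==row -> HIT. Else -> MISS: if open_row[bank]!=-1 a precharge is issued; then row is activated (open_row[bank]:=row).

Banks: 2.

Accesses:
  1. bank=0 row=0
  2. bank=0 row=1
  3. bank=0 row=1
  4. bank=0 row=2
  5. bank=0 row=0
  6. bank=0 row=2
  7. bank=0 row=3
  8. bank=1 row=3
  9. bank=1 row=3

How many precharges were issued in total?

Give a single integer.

Acc 1: bank0 row0 -> MISS (open row0); precharges=0
Acc 2: bank0 row1 -> MISS (open row1); precharges=1
Acc 3: bank0 row1 -> HIT
Acc 4: bank0 row2 -> MISS (open row2); precharges=2
Acc 5: bank0 row0 -> MISS (open row0); precharges=3
Acc 6: bank0 row2 -> MISS (open row2); precharges=4
Acc 7: bank0 row3 -> MISS (open row3); precharges=5
Acc 8: bank1 row3 -> MISS (open row3); precharges=5
Acc 9: bank1 row3 -> HIT

Answer: 5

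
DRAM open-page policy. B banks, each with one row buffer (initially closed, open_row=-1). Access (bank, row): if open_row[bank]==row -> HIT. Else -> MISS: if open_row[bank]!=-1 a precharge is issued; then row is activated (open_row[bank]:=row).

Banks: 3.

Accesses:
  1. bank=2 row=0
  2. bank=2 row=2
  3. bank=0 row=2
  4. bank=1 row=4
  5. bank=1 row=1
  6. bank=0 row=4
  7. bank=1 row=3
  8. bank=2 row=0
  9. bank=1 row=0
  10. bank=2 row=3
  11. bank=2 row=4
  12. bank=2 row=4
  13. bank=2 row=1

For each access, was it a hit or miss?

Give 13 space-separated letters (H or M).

Answer: M M M M M M M M M M M H M

Derivation:
Acc 1: bank2 row0 -> MISS (open row0); precharges=0
Acc 2: bank2 row2 -> MISS (open row2); precharges=1
Acc 3: bank0 row2 -> MISS (open row2); precharges=1
Acc 4: bank1 row4 -> MISS (open row4); precharges=1
Acc 5: bank1 row1 -> MISS (open row1); precharges=2
Acc 6: bank0 row4 -> MISS (open row4); precharges=3
Acc 7: bank1 row3 -> MISS (open row3); precharges=4
Acc 8: bank2 row0 -> MISS (open row0); precharges=5
Acc 9: bank1 row0 -> MISS (open row0); precharges=6
Acc 10: bank2 row3 -> MISS (open row3); precharges=7
Acc 11: bank2 row4 -> MISS (open row4); precharges=8
Acc 12: bank2 row4 -> HIT
Acc 13: bank2 row1 -> MISS (open row1); precharges=9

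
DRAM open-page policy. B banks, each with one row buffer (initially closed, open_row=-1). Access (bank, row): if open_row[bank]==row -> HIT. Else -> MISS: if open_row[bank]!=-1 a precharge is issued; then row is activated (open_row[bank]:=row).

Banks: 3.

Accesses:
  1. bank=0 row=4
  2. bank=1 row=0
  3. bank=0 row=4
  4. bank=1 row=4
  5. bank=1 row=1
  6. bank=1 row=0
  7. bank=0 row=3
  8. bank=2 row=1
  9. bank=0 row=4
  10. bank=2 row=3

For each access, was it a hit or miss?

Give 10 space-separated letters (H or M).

Answer: M M H M M M M M M M

Derivation:
Acc 1: bank0 row4 -> MISS (open row4); precharges=0
Acc 2: bank1 row0 -> MISS (open row0); precharges=0
Acc 3: bank0 row4 -> HIT
Acc 4: bank1 row4 -> MISS (open row4); precharges=1
Acc 5: bank1 row1 -> MISS (open row1); precharges=2
Acc 6: bank1 row0 -> MISS (open row0); precharges=3
Acc 7: bank0 row3 -> MISS (open row3); precharges=4
Acc 8: bank2 row1 -> MISS (open row1); precharges=4
Acc 9: bank0 row4 -> MISS (open row4); precharges=5
Acc 10: bank2 row3 -> MISS (open row3); precharges=6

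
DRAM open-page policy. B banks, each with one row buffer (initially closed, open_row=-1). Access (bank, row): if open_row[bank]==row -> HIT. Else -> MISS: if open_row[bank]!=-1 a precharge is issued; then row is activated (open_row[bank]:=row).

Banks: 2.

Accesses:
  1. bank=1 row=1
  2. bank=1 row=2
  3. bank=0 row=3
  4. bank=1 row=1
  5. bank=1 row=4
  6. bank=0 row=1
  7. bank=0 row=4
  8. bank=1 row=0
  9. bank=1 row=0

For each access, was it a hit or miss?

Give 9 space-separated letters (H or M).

Acc 1: bank1 row1 -> MISS (open row1); precharges=0
Acc 2: bank1 row2 -> MISS (open row2); precharges=1
Acc 3: bank0 row3 -> MISS (open row3); precharges=1
Acc 4: bank1 row1 -> MISS (open row1); precharges=2
Acc 5: bank1 row4 -> MISS (open row4); precharges=3
Acc 6: bank0 row1 -> MISS (open row1); precharges=4
Acc 7: bank0 row4 -> MISS (open row4); precharges=5
Acc 8: bank1 row0 -> MISS (open row0); precharges=6
Acc 9: bank1 row0 -> HIT

Answer: M M M M M M M M H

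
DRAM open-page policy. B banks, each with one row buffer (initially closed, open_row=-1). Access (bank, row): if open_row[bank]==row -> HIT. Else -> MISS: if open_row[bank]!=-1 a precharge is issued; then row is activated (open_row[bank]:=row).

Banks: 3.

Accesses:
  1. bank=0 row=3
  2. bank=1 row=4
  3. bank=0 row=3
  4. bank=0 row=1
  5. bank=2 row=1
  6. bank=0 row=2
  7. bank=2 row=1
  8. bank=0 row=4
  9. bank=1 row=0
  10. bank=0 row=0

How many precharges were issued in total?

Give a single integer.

Answer: 5

Derivation:
Acc 1: bank0 row3 -> MISS (open row3); precharges=0
Acc 2: bank1 row4 -> MISS (open row4); precharges=0
Acc 3: bank0 row3 -> HIT
Acc 4: bank0 row1 -> MISS (open row1); precharges=1
Acc 5: bank2 row1 -> MISS (open row1); precharges=1
Acc 6: bank0 row2 -> MISS (open row2); precharges=2
Acc 7: bank2 row1 -> HIT
Acc 8: bank0 row4 -> MISS (open row4); precharges=3
Acc 9: bank1 row0 -> MISS (open row0); precharges=4
Acc 10: bank0 row0 -> MISS (open row0); precharges=5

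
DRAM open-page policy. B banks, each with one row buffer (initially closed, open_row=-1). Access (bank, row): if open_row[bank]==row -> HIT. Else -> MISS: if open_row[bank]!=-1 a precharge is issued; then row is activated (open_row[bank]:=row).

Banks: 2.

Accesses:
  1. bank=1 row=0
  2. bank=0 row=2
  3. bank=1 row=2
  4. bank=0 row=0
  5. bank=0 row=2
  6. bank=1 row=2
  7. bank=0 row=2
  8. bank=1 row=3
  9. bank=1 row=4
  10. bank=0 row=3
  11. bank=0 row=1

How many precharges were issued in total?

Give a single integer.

Acc 1: bank1 row0 -> MISS (open row0); precharges=0
Acc 2: bank0 row2 -> MISS (open row2); precharges=0
Acc 3: bank1 row2 -> MISS (open row2); precharges=1
Acc 4: bank0 row0 -> MISS (open row0); precharges=2
Acc 5: bank0 row2 -> MISS (open row2); precharges=3
Acc 6: bank1 row2 -> HIT
Acc 7: bank0 row2 -> HIT
Acc 8: bank1 row3 -> MISS (open row3); precharges=4
Acc 9: bank1 row4 -> MISS (open row4); precharges=5
Acc 10: bank0 row3 -> MISS (open row3); precharges=6
Acc 11: bank0 row1 -> MISS (open row1); precharges=7

Answer: 7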